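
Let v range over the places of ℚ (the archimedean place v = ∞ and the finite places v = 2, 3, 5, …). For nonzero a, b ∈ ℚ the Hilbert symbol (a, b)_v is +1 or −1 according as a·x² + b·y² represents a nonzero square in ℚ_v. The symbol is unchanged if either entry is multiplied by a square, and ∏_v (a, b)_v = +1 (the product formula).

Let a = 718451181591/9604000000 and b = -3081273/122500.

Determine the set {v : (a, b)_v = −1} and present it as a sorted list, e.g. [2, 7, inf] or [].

[2, 41]

(a, b) ≡ (1599, -1833) mod (ℚ^×)²; places V = {2, 3, 5, 7, 11, 13, 41, 47, ∞}.
(a,b)_13: α=1, u≡6; β=1, v≡8 (mod 13); (6|13)=-1, (8|13)=-1; sign (−1)^0·-1^1·-1^1 = +1.
(a,b)_5: α=-6, u≡1; β=-4, v≡2 (mod 5); (1|5)=+1, (2|5)=-1; sign (−1)^0·+1^-4·-1^-6 = +1.
(a,b)_2: α=-8, β=-2; u≡7, v≡7 (mod 8); ε(u)ε(v)=1·1, αω(v)=-8·0, βω(u)=-2·0; sum ≡ 1  ⇒  -1.
(a,b)_47: α=2, u≡37; β=1, v≡16 (mod 47); (37|47)=+1, (16|47)=+1; sign (−1)^0·+1^1·+1^2 = +1.
(a,b)_3: α=1, u≡2; β=1, v≡1 (mod 3); (2|3)=-1, (1|3)=+1; sign (−1)^1·-1^1·+1^1 = +1.
(a,b)_7: α=-4, u≡6; β=-2, v≡1 (mod 7); (6|7)=-1, (1|7)=+1; sign (−1)^0·-1^-2·+1^-4 = +1.
(a,b)_∞: sgn(1599)=+, sgn(-1833)=−, so +1.
(a,b)_41: α=3, u≡8; β=2, v≡19 (mod 41); (8|41)=+1, (19|41)=-1; sign (−1)^0·+1^2·-1^3 = -1.
(a,b)_11: α=2, u≡5; β=0, v≡9 (mod 11); (5|11)=+1, (9|11)=+1; sign (−1)^0·+1^0·+1^2 = +1.
(1599, -1833 / ℚ) ramifies at {2, 41}: a division algebra.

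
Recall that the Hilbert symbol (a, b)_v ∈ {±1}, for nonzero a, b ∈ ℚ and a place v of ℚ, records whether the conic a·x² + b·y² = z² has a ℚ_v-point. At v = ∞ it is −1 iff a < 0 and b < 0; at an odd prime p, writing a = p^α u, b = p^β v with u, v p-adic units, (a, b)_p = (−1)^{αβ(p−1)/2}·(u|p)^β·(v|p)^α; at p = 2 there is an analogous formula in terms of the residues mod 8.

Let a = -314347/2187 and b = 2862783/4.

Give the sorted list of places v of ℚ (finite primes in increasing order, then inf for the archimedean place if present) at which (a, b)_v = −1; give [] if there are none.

Mod squares: a ≡ -561, b ≡ 3927. Check v ∈ {∞, 2, 3, 7, 11, 17, 41}.
v=3: a=3^-7·(≡2), b=3^7·(≡1) mod 3; (2|3)=-1, (1|3)=+1; (−1)^{-7·7·1}·(-1)^7·(+1)^-7 = +1.
v=∞: -561 < 0 and 3927 > 0  ⇒  (a,b)_∞ = +1.
v=17: a=17^1·(≡2), b=17^1·(≡12) mod 17; (2|17)=+1, (12|17)=-1; (−1)^{1·1·8}·(+1)^1·(-1)^1 = -1.
v=11: a=11^1·(≡5), b=11^1·(≡1) mod 11; (5|11)=+1, (1|11)=+1; (−1)^{1·1·5}·(+1)^1·(+1)^1 = -1.
v=7: a=7^0·(≡3), b=7^1·(≡2) mod 7; (3|7)=-1, (2|7)=+1; (−1)^{0·1·3}·(-1)^1·(+1)^0 = -1.
v=41: a=41^2·(≡13), b=41^0·(≡10) mod 41; (13|41)=-1, (10|41)=+1; (−1)^{2·0·20}·(-1)^0·(+1)^2 = +1.
v=2: v_2(a)=0, v_2(b)=-2; units ≡ 7, 7 (mod 8); ε·ε+αω+βω = 1·1+0·0+-2·0 ≡ 1  ⇒  (a,b)_2 = -1.
Ram(-561, 3927) = {2, 7, 11, 17}; no ℚ_2-point on the conic.

[2, 7, 11, 17]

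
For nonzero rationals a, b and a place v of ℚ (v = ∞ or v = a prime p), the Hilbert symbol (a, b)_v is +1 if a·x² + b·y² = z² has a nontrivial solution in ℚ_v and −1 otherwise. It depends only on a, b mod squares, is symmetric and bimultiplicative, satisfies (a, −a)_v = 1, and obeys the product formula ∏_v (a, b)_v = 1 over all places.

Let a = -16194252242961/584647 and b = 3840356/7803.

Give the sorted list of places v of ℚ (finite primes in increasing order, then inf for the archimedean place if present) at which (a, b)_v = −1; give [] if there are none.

[7, 13, 19, 23]

Mod squares: a ≡ -39767, b ≡ 17043. Check v ∈ {∞, 2, 3, 7, 13, 17, 19, 23, 37}.
v=13: a=13^3·(≡4), b=13^3·(≡2) mod 13; (4|13)=+1, (2|13)=-1; (−1)^{3·3·6}·(+1)^3·(-1)^3 = -1.
v=∞: -39767 < 0 and 17043 > 0  ⇒  (a,b)_∞ = +1.
v=17: a=17^-4·(≡4), b=17^-2·(≡9) mod 17; (4|17)=+1, (9|17)=+1; (−1)^{-4·-2·8}·(+1)^-2·(+1)^-4 = +1.
v=37: a=37^4·(≡29), b=37^0·(≡24) mod 37; (29|37)=-1, (24|37)=-1; (−1)^{4·0·18}·(-1)^0·(-1)^4 = +1.
v=7: a=7^-1·(≡3), b=7^0·(≡6) mod 7; (3|7)=-1, (6|7)=-1; (−1)^{-1·0·3}·(-1)^0·(-1)^-1 = -1.
v=2: v_2(a)=0, v_2(b)=2; units ≡ 1, 3 (mod 8); ε·ε+αω+βω = 0·1+0·1+2·0 ≡ 0  ⇒  (a,b)_2 = +1.
v=19: a=19^1·(≡7), b=19^1·(≡6) mod 19; (7|19)=+1, (6|19)=+1; (−1)^{1·1·9}·(+1)^1·(+1)^1 = -1.
v=3: a=3^2·(≡1), b=3^-3·(≡2) mod 3; (1|3)=+1, (2|3)=-1; (−1)^{2·-3·1}·(+1)^-3·(-1)^2 = +1.
v=23: a=23^1·(≡20), b=23^1·(≡14) mod 23; (20|23)=-1, (14|23)=-1; (−1)^{1·1·11}·(-1)^1·(-1)^1 = -1.
(-39767, 17043 / ℚ) ramifies at {7, 13, 19, 23}: a division algebra.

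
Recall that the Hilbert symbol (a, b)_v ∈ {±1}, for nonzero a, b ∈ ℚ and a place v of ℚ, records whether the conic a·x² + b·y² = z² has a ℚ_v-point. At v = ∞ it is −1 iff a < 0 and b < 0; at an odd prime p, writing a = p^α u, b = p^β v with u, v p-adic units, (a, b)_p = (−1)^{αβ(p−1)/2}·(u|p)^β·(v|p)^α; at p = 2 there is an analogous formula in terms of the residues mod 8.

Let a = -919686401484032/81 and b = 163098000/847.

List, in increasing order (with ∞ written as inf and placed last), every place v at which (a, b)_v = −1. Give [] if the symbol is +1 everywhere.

[2, 5, 7, 47]

Mod squares: a ≡ -893, b ≡ 317135. Check v ∈ {∞, 2, 3, 5, 7, 11, 13, 17, 19, 41, 47}.
v=11: a=11^0·(≡4), b=11^-2·(≡3) mod 11; (4|11)=+1, (3|11)=+1; (−1)^{0·-2·5}·(+1)^-2·(+1)^0 = +1.
v=47: a=47^1·(≡14), b=47^0·(≡10) mod 47; (14|47)=+1, (10|47)=-1; (−1)^{1·0·23}·(+1)^0·(-1)^1 = -1.
v=2: v_2(a)=8, v_2(b)=4; units ≡ 3, 7 (mod 8); ε·ε+αω+βω = 1·1+8·0+4·1 ≡ 1  ⇒  (a,b)_2 = -1.
v=13: a=13^2·(≡10), b=13^1·(≡6) mod 13; (10|13)=+1, (6|13)=-1; (−1)^{2·1·6}·(+1)^1·(-1)^2 = +1.
v=17: a=17^2·(≡8), b=17^1·(≡6) mod 17; (8|17)=+1, (6|17)=-1; (−1)^{2·1·8}·(+1)^1·(-1)^2 = +1.
v=3: a=3^-4·(≡1), b=3^2·(≡2) mod 3; (1|3)=+1, (2|3)=-1; (−1)^{-4·2·1}·(+1)^2·(-1)^-4 = +1.
v=41: a=41^2·(≡16), b=41^1·(≡34) mod 41; (16|41)=+1, (34|41)=-1; (−1)^{2·1·20}·(+1)^1·(-1)^2 = +1.
v=7: a=7^2·(≡6), b=7^-1·(≡1) mod 7; (6|7)=-1, (1|7)=+1; (−1)^{2·-1·3}·(-1)^-1·(+1)^2 = -1.
v=5: a=5^0·(≡3), b=5^3·(≡2) mod 5; (3|5)=-1, (2|5)=-1; (−1)^{0·3·2}·(-1)^3·(-1)^0 = -1.
v=19: a=19^1·(≡13), b=19^0·(≡16) mod 19; (13|19)=-1, (16|19)=+1; (−1)^{1·0·9}·(-1)^0·(+1)^1 = +1.
v=∞: -893 < 0 and 317135 > 0  ⇒  (a,b)_∞ = +1.
Ram(-893, 317135) = {2, 5, 7, 47}; no ℚ_2-point on the conic.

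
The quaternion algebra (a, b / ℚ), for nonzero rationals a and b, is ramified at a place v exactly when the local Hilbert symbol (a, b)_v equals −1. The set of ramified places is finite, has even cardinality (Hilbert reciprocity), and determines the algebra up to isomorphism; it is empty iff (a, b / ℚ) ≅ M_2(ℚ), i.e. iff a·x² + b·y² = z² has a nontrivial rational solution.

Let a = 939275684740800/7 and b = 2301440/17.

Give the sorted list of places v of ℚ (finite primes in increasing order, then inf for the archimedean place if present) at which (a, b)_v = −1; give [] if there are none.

(a, b) ≡ (4669, 152830) mod (ℚ^×)²; places V = {2, 3, 5, 7, 11, 17, 23, 29, 31, ∞}.
(a,b)_29: α=3, u≡24; β=1, v≡18 (mod 29); (24|29)=+1, (18|29)=-1; sign (−1)^0·+1^1·-1^3 = -1.
(a,b)_23: α=1, u≡5; β=0, v≡13 (mod 23); (5|23)=-1, (13|23)=+1; sign (−1)^0·-1^0·+1^1 = +1.
(a,b)_7: α=-1, u≡1; β=0, v≡5 (mod 7); (1|7)=+1, (5|7)=-1; sign (−1)^0·+1^0·-1^-1 = -1.
(a,b)_11: α=2, u≡9; β=0, v≡7 (mod 11); (9|11)=+1, (7|11)=-1; sign (−1)^0·+1^0·-1^2 = +1.
(a,b)_3: α=2, u≡1; β=0, v≡1 (mod 3); (1|3)=+1, (1|3)=+1; sign (−1)^0·+1^0·+1^2 = +1.
(a,b)_17: α=0, u≡7; β=-1, v≡14 (mod 17); (7|17)=-1, (14|17)=-1; sign (−1)^0·-1^-1·-1^0 = -1.
(a,b)_∞: sgn(4669)=+, sgn(152830)=+, so +1.
(a,b)_31: α=2, u≡4; β=1, v≡7 (mod 31); (4|31)=+1, (7|31)=+1; sign (−1)^0·+1^1·+1^2 = +1.
(a,b)_2: α=6, β=9; u≡5, v≡7 (mod 8); ε(u)ε(v)=0·1, αω(v)=6·0, βω(u)=9·1; sum ≡ 1  ⇒  -1.
(a,b)_5: α=2, u≡1; β=1, v≡4 (mod 5); (1|5)=+1, (4|5)=+1; sign (−1)^0·+1^1·+1^2 = +1.
(4669, 152830 / ℚ) ramifies at {2, 7, 17, 29}: a division algebra.

[2, 7, 17, 29]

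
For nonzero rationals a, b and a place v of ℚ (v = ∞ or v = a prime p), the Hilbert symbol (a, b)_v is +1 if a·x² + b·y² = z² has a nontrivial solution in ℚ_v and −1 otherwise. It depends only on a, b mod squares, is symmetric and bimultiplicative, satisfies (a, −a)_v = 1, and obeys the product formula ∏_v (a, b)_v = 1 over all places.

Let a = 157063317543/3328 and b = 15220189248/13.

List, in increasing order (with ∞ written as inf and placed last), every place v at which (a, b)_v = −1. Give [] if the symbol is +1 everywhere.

Mod squares: a ≡ 9691539, b ≡ 30381. Check v ∈ {∞, 2, 3, 11, 13, 17, 19, 29, 41}.
v=41: a=41^1·(≡13), b=41^1·(≡19) mod 41; (13|41)=-1, (19|41)=-1; (−1)^{1·1·20}·(-1)^1·(-1)^1 = +1.
v=19: a=19^1·(≡6), b=19^1·(≡3) mod 19; (6|19)=+1, (3|19)=-1; (−1)^{1·1·9}·(+1)^1·(-1)^1 = +1.
v=29: a=29^1·(≡24), b=29^2·(≡8) mod 29; (24|29)=+1, (8|29)=-1; (−1)^{1·2·14}·(+1)^2·(-1)^1 = -1.
v=17: a=17^2·(≡1), b=17^0·(≡9) mod 17; (1|17)=+1, (9|17)=+1; (−1)^{2·0·8}·(+1)^0·(+1)^2 = +1.
v=2: v_2(a)=-8, v_2(b)=6; units ≡ 3, 5 (mod 8); ε·ε+αω+βω = 1·0+-8·1+6·1 ≡ 0  ⇒  (a,b)_2 = +1.
v=13: a=13^-1·(≡6), b=13^-1·(≡4) mod 13; (6|13)=-1, (4|13)=+1; (−1)^{-1·-1·6}·(-1)^-1·(+1)^-1 = -1.
v=3: a=3^7·(≡2), b=3^1·(≡2) mod 3; (2|3)=-1, (2|3)=-1; (−1)^{7·1·1}·(-1)^1·(-1)^7 = -1.
v=∞: 9691539 > 0 and 30381 > 0  ⇒  (a,b)_∞ = +1.
v=11: a=11^1·(≡3), b=11^2·(≡8) mod 11; (3|11)=+1, (8|11)=-1; (−1)^{1·2·5}·(+1)^2·(-1)^1 = -1.
(9691539, 30381 / ℚ) ramifies at {3, 11, 13, 29}: a division algebra.

[3, 11, 13, 29]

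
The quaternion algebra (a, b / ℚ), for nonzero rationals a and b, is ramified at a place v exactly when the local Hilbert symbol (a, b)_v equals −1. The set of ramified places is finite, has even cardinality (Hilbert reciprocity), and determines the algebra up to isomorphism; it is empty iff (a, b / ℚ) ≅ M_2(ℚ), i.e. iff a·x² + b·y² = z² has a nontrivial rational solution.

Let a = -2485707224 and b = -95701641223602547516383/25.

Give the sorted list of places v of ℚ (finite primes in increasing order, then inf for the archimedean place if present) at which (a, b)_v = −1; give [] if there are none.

[13, inf]

Mod squares: a ≡ -646646, b ≡ -110143. Check v ∈ {∞, 2, 3, 5, 7, 11, 13, 17, 19, 31}.
v=19: a=19^1·(≡8), b=19^3·(≡16) mod 19; (8|19)=-1, (16|19)=+1; (−1)^{1·3·9}·(-1)^3·(+1)^1 = +1.
v=2: v_2(a)=3, v_2(b)=0; units ≡ 5, 1 (mod 8); ε·ε+αω+βω = 0·0+3·0+0·1 ≡ 0  ⇒  (a,b)_2 = +1.
v=7: a=7^1·(≡1), b=7^2·(≡1) mod 7; (1|7)=+1, (1|7)=+1; (−1)^{1·2·3}·(+1)^2·(+1)^1 = +1.
v=11: a=11^1·(≡1), b=11^3·(≡10) mod 11; (1|11)=+1, (10|11)=-1; (−1)^{1·3·5}·(+1)^3·(-1)^1 = +1.
v=13: a=13^1·(≡3), b=13^2·(≡5) mod 13; (3|13)=+1, (5|13)=-1; (−1)^{1·2·6}·(+1)^2·(-1)^1 = -1.
v=17: a=17^1·(≡16), b=17^3·(≡8) mod 17; (16|17)=+1, (8|17)=+1; (−1)^{1·3·8}·(+1)^3·(+1)^1 = +1.
v=5: a=5^0·(≡1), b=5^-2·(≡2) mod 5; (1|5)=+1, (2|5)=-1; (−1)^{0·-2·2}·(+1)^-2·(-1)^0 = +1.
v=31: a=31^2·(≡25), b=31^5·(≡17) mod 31; (25|31)=+1, (17|31)=-1; (−1)^{2·5·15}·(+1)^5·(-1)^2 = +1.
v=∞: -646646 < 0 and -110143 < 0  ⇒  (a,b)_∞ = -1.
v=3: a=3^0·(≡1), b=3^2·(≡2) mod 3; (1|3)=+1, (2|3)=-1; (−1)^{0·2·1}·(+1)^2·(-1)^0 = +1.
|Ram(-646646, -110143)| = 2, even; anisotropic at {13, ∞}.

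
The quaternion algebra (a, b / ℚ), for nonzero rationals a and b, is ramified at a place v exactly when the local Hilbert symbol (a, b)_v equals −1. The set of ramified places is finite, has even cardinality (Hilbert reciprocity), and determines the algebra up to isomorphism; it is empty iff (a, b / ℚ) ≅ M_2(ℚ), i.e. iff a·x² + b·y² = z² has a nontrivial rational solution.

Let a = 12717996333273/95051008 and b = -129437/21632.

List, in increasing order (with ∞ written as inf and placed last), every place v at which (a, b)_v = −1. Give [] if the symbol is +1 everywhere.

[2, 7, 11, 13]

(a, b) ≡ (46189, -154) mod (ℚ^×)²; places V = {2, 3, 7, 11, 13, 17, 19, 37, 41, ∞}.
(a,b)_19: α=1, u≡18; β=0, v≡1 (mod 19); (18|19)=-1, (1|19)=+1; sign (−1)^0·-1^0·+1^1 = +1.
(a,b)_2: α=-8, β=-7; u≡5, v≡3 (mod 8); ε(u)ε(v)=0·1, αω(v)=-8·1, βω(u)=-7·1; sum ≡ 1  ⇒  -1.
(a,b)_13: α=-5, u≡4; β=-2, v≡11 (mod 13); (4|13)=+1, (11|13)=-1; sign (−1)^0·+1^-2·-1^-5 = -1.
(a,b)_∞: sgn(46189)=+, sgn(-154)=−, so +1.
(a,b)_7: α=4, u≡5; β=1, v≡5 (mod 7); (5|7)=-1, (5|7)=-1; sign (−1)^0·-1^1·-1^4 = -1.
(a,b)_37: α=2, u≡14; β=0, v≡35 (mod 37); (14|37)=-1, (35|37)=-1; sign (−1)^0·-1^0·-1^2 = +1.
(a,b)_41: α=0, u≡33; β=2, v≡33 (mod 41); (33|41)=+1, (33|41)=+1; sign (−1)^0·+1^2·+1^0 = +1.
(a,b)_3: α=2, u≡1; β=0, v≡2 (mod 3); (1|3)=+1, (2|3)=-1; sign (−1)^0·+1^0·-1^2 = +1.
(a,b)_11: α=3, u≡7; β=1, v≡6 (mod 11); (7|11)=-1, (6|11)=-1; sign (−1)^1·-1^1·-1^3 = -1.
(a,b)_17: α=1, u≡6; β=0, v≡15 (mod 17); (6|17)=-1, (15|17)=+1; sign (−1)^0·-1^0·+1^1 = +1.
Ram(46189, -154) = {2, 7, 11, 13}; no ℚ_2-point on the conic.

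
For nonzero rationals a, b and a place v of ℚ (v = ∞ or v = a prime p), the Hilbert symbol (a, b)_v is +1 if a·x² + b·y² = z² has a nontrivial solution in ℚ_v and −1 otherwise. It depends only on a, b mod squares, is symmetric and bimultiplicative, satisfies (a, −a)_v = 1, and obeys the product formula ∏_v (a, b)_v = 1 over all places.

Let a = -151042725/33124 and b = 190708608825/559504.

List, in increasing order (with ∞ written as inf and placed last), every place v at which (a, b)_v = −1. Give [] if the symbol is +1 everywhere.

[7, 47]

(a, b) ≡ (-141, 353017) mod (ℚ^×)²; places V = {2, 3, 5, 7, 11, 13, 17, 23, 29, 37, 47, ∞}.
(a,b)_2: α=-2, β=-4; u≡3, v≡1 (mod 8); ε(u)ε(v)=1·0, αω(v)=-2·0, βω(u)=-4·1; sum ≡ 0  ⇒  +1.
(a,b)_29: α=0, u≡25; β=1, v≡16 (mod 29); (25|29)=+1, (16|29)=+1; sign (−1)^0·+1^1·+1^0 = +1.
(a,b)_23: α=2, u≡5; β=0, v≡6 (mod 23); (5|23)=-1, (6|23)=+1; sign (−1)^0·-1^0·+1^2 = +1.
(a,b)_47: α=1, u≡43; β=1, v≡46 (mod 47); (43|47)=-1, (46|47)=-1; sign (−1)^1·-1^1·-1^1 = -1.
(a,b)_37: α=0, u≡9; β=1, v≡31 (mod 37); (9|37)=+1, (31|37)=-1; sign (−1)^0·+1^1·-1^0 = +1.
(a,b)_11: α=0, u≡8; β=-2, v≡5 (mod 11); (8|11)=-1, (5|11)=+1; sign (−1)^0·-1^-2·+1^0 = +1.
(a,b)_3: α=5, u≡1; β=2, v≡1 (mod 3); (1|3)=+1, (1|3)=+1; sign (−1)^0·+1^2·+1^5 = +1.
(a,b)_∞: sgn(-141)=−, sgn(353017)=+, so +1.
(a,b)_17: α=0, u≡6; β=-2, v≡6 (mod 17); (6|17)=-1, (6|17)=-1; sign (−1)^0·-1^-2·-1^0 = +1.
(a,b)_13: α=-2, u≡11; β=0, v≡2 (mod 13); (11|13)=-1, (2|13)=-1; sign (−1)^0·-1^0·-1^-2 = +1.
(a,b)_7: α=-2, u≡5; β=5, v≡3 (mod 7); (5|7)=-1, (3|7)=-1; sign (−1)^0·-1^5·-1^-2 = -1.
(a,b)_5: α=2, u≡4; β=2, v≡2 (mod 5); (4|5)=+1, (2|5)=-1; sign (−1)^0·+1^2·-1^2 = +1.
(-141, 353017 / ℚ) ramifies at {7, 47}: a division algebra.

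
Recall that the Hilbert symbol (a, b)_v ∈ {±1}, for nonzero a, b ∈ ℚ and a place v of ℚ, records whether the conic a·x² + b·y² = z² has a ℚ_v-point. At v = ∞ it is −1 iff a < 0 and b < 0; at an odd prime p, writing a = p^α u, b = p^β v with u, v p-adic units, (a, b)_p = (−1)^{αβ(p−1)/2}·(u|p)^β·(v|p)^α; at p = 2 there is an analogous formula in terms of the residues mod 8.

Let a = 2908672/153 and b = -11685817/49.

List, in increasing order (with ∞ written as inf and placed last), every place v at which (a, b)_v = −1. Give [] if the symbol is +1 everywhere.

(a, b) ≡ (193154, -96577) mod (ℚ^×)²; places V = {2, 3, 7, 11, 13, 17, 19, 23, ∞}.
(a,b)_13: α=1, u≡4; β=1, v≡8 (mod 13); (4|13)=+1, (8|13)=-1; sign (−1)^0·+1^1·-1^1 = -1.
(a,b)_11: α=0, u≡3; β=2, v≡5 (mod 11); (3|11)=+1, (5|11)=+1; sign (−1)^0·+1^2·+1^0 = +1.
(a,b)_17: α=-1, u≡12; β=1, v≡3 (mod 17); (12|17)=-1, (3|17)=-1; sign (−1)^0·-1^1·-1^-1 = +1.
(a,b)_2: α=9, β=0; u≡1, v≡7 (mod 8); ε(u)ε(v)=0·1, αω(v)=9·0, βω(u)=0·0; sum ≡ 0  ⇒  +1.
(a,b)_23: α=1, u≡16; β=1, v≡20 (mod 23); (16|23)=+1, (20|23)=-1; sign (−1)^1·+1^1·-1^1 = +1.
(a,b)_3: α=-2, u≡2; β=0, v≡2 (mod 3); (2|3)=-1, (2|3)=-1; sign (−1)^0·-1^0·-1^-2 = +1.
(a,b)_19: α=1, u≡5; β=1, v≡4 (mod 19); (5|19)=+1, (4|19)=+1; sign (−1)^1·+1^1·+1^1 = -1.
(a,b)_∞: sgn(193154)=+, sgn(-96577)=−, so +1.
(a,b)_7: α=0, u≡3; β=-2, v≡4 (mod 7); (3|7)=-1, (4|7)=+1; sign (−1)^0·-1^-2·+1^0 = +1.
|Ram(193154, -96577)| = 2, even; anisotropic at {13, 19}.

[13, 19]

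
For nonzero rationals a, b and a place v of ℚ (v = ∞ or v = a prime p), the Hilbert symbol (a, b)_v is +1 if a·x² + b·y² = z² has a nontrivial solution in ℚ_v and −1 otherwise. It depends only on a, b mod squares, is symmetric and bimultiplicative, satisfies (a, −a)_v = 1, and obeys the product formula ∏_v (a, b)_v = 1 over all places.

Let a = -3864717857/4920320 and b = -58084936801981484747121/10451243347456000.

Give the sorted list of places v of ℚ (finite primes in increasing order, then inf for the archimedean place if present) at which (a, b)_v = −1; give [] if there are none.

[7, inf]

Mod squares: a ≡ -19285, b ≡ -24035. Check v ∈ {∞, 2, 3, 5, 7, 11, 13, 19, 23, 29, 31}.
v=7: a=7^3·(≡3), b=7^6·(≡6) mod 7; (3|7)=-1, (6|7)=-1; (−1)^{3·6·3}·(-1)^6·(-1)^3 = -1.
v=2: v_2(a)=-10, v_2(b)=-12; units ≡ 3, 5 (mod 8); ε·ε+αω+βω = 1·0+-10·1+-12·1 ≡ 0  ⇒  (a,b)_2 = +1.
v=∞: -19285 < 0 and -24035 < 0  ⇒  (a,b)_∞ = -1.
v=5: a=5^-1·(≡2), b=5^-3·(≡3) mod 5; (2|5)=-1, (3|5)=-1; (−1)^{-1·-3·2}·(-1)^-3·(-1)^-1 = +1.
v=29: a=29^1·(≡15), b=29^2·(≡22) mod 29; (15|29)=-1, (22|29)=+1; (−1)^{1·2·14}·(-1)^2·(+1)^1 = +1.
v=3: a=3^0·(≡2), b=3^12·(≡1) mod 3; (2|3)=-1, (1|3)=+1; (−1)^{0·12·1}·(-1)^12·(+1)^0 = +1.
v=19: a=19^1·(≡16), b=19^3·(≡10) mod 19; (16|19)=+1, (10|19)=-1; (−1)^{1·3·9}·(+1)^3·(-1)^1 = +1.
v=23: a=23^0·(≡4), b=23^-1·(≡8) mod 23; (4|23)=+1, (8|23)=+1; (−1)^{0·-1·11}·(+1)^-1·(+1)^0 = +1.
v=11: a=11^2·(≡4), b=11^5·(≡9) mod 11; (4|11)=+1, (9|11)=+1; (−1)^{2·5·5}·(+1)^5·(+1)^2 = +1.
v=13: a=13^2·(≡2), b=13^0·(≡8) mod 13; (2|13)=-1, (8|13)=-1; (−1)^{2·0·6}·(-1)^0·(-1)^2 = +1.
v=31: a=31^-2·(≡25), b=31^-6·(≡6) mod 31; (25|31)=+1, (6|31)=-1; (−1)^{-2·-6·15}·(+1)^-6·(-1)^-2 = +1.
Ram(-19285, -24035) = {7, ∞}; no ℚ_7-point on the conic.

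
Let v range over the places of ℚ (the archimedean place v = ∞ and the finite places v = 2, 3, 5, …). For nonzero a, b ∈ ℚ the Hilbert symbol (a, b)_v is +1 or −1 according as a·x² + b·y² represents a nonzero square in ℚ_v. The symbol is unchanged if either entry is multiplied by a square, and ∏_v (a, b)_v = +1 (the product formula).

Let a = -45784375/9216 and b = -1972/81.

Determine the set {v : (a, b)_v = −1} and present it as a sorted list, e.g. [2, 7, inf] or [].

(a, b) ≡ (-1495, -493) mod (ℚ^×)²; places V = {2, 3, 5, 7, 13, 17, 23, 29, ∞}.
(a,b)_∞: sgn(-1495)=−, sgn(-493)=−, so -1.
(a,b)_13: α=1, u≡6; β=0, v≡10 (mod 13); (6|13)=-1, (10|13)=+1; sign (−1)^0·-1^0·+1^1 = +1.
(a,b)_5: α=5, u≡4; β=0, v≡3 (mod 5); (4|5)=+1, (3|5)=-1; sign (−1)^0·+1^0·-1^5 = -1.
(a,b)_3: α=-2, u≡2; β=-4, v≡2 (mod 3); (2|3)=-1, (2|3)=-1; sign (−1)^0·-1^-4·-1^-2 = +1.
(a,b)_2: α=-10, β=2; u≡1, v≡3 (mod 8); ε(u)ε(v)=0·1, αω(v)=-10·1, βω(u)=2·0; sum ≡ 0  ⇒  +1.
(a,b)_17: α=0, u≡4; β=1, v≡12 (mod 17); (4|17)=+1, (12|17)=-1; sign (−1)^0·+1^1·-1^0 = +1.
(a,b)_7: α=2, u≡5; β=0, v≡4 (mod 7); (5|7)=-1, (4|7)=+1; sign (−1)^0·-1^0·+1^2 = +1.
(a,b)_29: α=0, u≡22; β=1, v≡21 (mod 29); (22|29)=+1, (21|29)=-1; sign (−1)^0·+1^1·-1^0 = +1.
(a,b)_23: α=1, u≡3; β=0, v≡12 (mod 23); (3|23)=+1, (12|23)=+1; sign (−1)^0·+1^0·+1^1 = +1.
|Ram(-1495, -493)| = 2, even; anisotropic at {5, ∞}.

[5, inf]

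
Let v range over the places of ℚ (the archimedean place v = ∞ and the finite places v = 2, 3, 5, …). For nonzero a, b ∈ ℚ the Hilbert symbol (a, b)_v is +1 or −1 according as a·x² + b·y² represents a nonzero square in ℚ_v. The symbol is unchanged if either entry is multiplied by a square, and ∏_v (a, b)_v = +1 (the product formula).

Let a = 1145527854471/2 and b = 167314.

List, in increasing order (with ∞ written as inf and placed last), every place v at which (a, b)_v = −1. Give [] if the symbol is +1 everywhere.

[19, 37]

Mod squares: a ≡ 530062, b ≡ 167314. Check v ∈ {∞, 2, 3, 7, 11, 13, 17, 19, 29, 37}.
v=17: a=17^0·(≡4), b=17^1·(≡16) mod 17; (4|17)=+1, (16|17)=+1; (−1)^{0·1·8}·(+1)^1·(+1)^0 = +1.
v=∞: 530062 > 0 and 167314 > 0  ⇒  (a,b)_∞ = +1.
v=3: a=3^6·(≡1), b=3^0·(≡1) mod 3; (1|3)=+1, (1|3)=+1; (−1)^{6·0·1}·(+1)^0·(+1)^6 = +1.
v=11: a=11^2·(≡5), b=11^0·(≡4) mod 11; (5|11)=+1, (4|11)=+1; (−1)^{2·0·5}·(+1)^0·(+1)^2 = +1.
v=37: a=37^1·(≡21), b=37^1·(≡8) mod 37; (21|37)=+1, (8|37)=-1; (−1)^{1·1·18}·(+1)^1·(-1)^1 = -1.
v=2: v_2(a)=-1, v_2(b)=1; units ≡ 7, 1 (mod 8); ε·ε+αω+βω = 1·0+-1·0+1·0 ≡ 0  ⇒  (a,b)_2 = +1.
v=19: a=19^1·(≡1), b=19^1·(≡9) mod 19; (1|19)=+1, (9|19)=+1; (−1)^{1·1·9}·(+1)^1·(+1)^1 = -1.
v=13: a=13^1·(≡8), b=13^0·(≡4) mod 13; (8|13)=-1, (4|13)=+1; (−1)^{1·0·6}·(-1)^0·(+1)^1 = +1.
v=7: a=7^2·(≡4), b=7^1·(≡4) mod 7; (4|7)=+1, (4|7)=+1; (−1)^{2·1·3}·(+1)^1·(+1)^2 = +1.
v=29: a=29^1·(≡17), b=29^0·(≡13) mod 29; (17|29)=-1, (13|29)=+1; (−1)^{1·0·14}·(-1)^0·(+1)^1 = +1.
Ram(530062, 167314) = {19, 37}; no ℚ_19-point on the conic.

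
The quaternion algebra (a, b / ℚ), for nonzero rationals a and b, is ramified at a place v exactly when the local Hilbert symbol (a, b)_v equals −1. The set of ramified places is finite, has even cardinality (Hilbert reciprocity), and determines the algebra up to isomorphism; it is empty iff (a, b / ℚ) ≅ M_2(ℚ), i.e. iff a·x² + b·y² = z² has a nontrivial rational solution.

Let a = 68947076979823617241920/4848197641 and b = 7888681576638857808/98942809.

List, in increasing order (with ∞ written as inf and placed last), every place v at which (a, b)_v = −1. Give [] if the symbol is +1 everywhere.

Mod squares: a ≡ 203205, b ≡ 93. Check v ∈ {∞, 2, 3, 5, 7, 11, 17, 19, 23, 29, 31}.
v=2: v_2(a)=6, v_2(b)=4; units ≡ 5, 5 (mod 8); ε·ε+αω+βω = 0·0+6·1+4·1 ≡ 0  ⇒  (a,b)_2 = +1.
v=∞: 203205 > 0 and 93 > 0  ⇒  (a,b)_∞ = +1.
v=7: a=7^-8·(≡1), b=7^-6·(≡2) mod 7; (1|7)=+1, (2|7)=+1; (−1)^{-8·-6·3}·(+1)^-6·(+1)^-8 = +1.
v=17: a=17^2·(≡4), b=17^2·(≡13) mod 17; (4|17)=+1, (13|17)=+1; (−1)^{2·2·8}·(+1)^2·(+1)^2 = +1.
v=29: a=29^-2·(≡18), b=29^-2·(≡9) mod 29; (18|29)=-1, (9|29)=+1; (−1)^{-2·-2·14}·(-1)^-2·(+1)^-2 = +1.
v=31: a=31^1·(≡25), b=31^1·(≡23) mod 31; (25|31)=+1, (23|31)=-1; (−1)^{1·1·15}·(+1)^1·(-1)^1 = +1.
v=19: a=19^3·(≡4), b=19^2·(≡11) mod 19; (4|19)=+1, (11|19)=+1; (−1)^{3·2·9}·(+1)^2·(+1)^3 = +1.
v=11: a=11^4·(≡10), b=11^4·(≡1) mod 11; (10|11)=-1, (1|11)=+1; (−1)^{4·4·5}·(-1)^4·(+1)^4 = +1.
v=5: a=5^1·(≡4), b=5^0·(≡2) mod 5; (4|5)=+1, (2|5)=-1; (−1)^{1·0·2}·(+1)^0·(-1)^1 = -1.
v=23: a=23^3·(≡4), b=23^2·(≡1) mod 23; (4|23)=+1, (1|23)=+1; (−1)^{3·2·11}·(+1)^2·(+1)^3 = +1.
v=3: a=3^9·(≡1), b=3^9·(≡1) mod 3; (1|3)=+1, (1|3)=+1; (−1)^{9·9·1}·(+1)^9·(+1)^9 = -1.
|Ram(203205, 93)| = 2, even; anisotropic at {3, 5}.

[3, 5]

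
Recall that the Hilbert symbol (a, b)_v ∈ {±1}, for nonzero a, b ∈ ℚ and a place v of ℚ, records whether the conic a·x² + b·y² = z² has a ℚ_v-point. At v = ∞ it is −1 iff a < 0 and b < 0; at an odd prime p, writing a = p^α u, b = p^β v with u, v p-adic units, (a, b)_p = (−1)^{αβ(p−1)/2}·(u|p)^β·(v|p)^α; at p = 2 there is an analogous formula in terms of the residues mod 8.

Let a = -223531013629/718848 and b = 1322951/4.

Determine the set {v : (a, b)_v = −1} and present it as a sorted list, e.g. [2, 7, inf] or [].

(a, b) ≡ (-45942, 551) mod (ℚ^×)²; places V = {2, 3, 7, 11, 13, 19, 23, 29, 31, ∞}.
(a,b)_11: α=4, u≡4; β=0, v≡9 (mod 11); (4|11)=+1, (9|11)=+1; sign (−1)^0·+1^0·+1^4 = +1.
(a,b)_23: α=2, u≡1; β=0, v≡15 (mod 23); (1|23)=+1, (15|23)=-1; sign (−1)^0·+1^0·-1^2 = +1.
(a,b)_3: α=-3, u≡1; β=0, v≡2 (mod 3); (1|3)=+1, (2|3)=-1; sign (−1)^0·+1^0·-1^-3 = -1.
(a,b)_2: α=-11, β=-2; u≡5, v≡7 (mod 8); ε(u)ε(v)=0·1, αω(v)=-11·0, βω(u)=-2·1; sum ≡ 0  ⇒  +1.
(a,b)_29: α=0, u≡16; β=1, v≡15 (mod 29); (16|29)=+1, (15|29)=-1; sign (−1)^0·+1^1·-1^0 = +1.
(a,b)_19: α=1, u≡12; β=1, v≡8 (mod 19); (12|19)=-1, (8|19)=-1; sign (−1)^1·-1^1·-1^1 = -1.
(a,b)_13: α=-1, u≡11; β=0, v≡8 (mod 13); (11|13)=-1, (8|13)=-1; sign (−1)^0·-1^0·-1^-1 = -1.
(a,b)_31: α=1, u≡27; β=0, v≡22 (mod 31); (27|31)=-1, (22|31)=-1; sign (−1)^0·-1^0·-1^1 = -1.
(a,b)_∞: sgn(-45942)=−, sgn(551)=+, so +1.
(a,b)_7: α=2, u≡3; β=4, v≡3 (mod 7); (3|7)=-1, (3|7)=-1; sign (−1)^0·-1^4·-1^2 = +1.
Ram(-45942, 551) = {3, 13, 19, 31}; no ℚ_3-point on the conic.

[3, 13, 19, 31]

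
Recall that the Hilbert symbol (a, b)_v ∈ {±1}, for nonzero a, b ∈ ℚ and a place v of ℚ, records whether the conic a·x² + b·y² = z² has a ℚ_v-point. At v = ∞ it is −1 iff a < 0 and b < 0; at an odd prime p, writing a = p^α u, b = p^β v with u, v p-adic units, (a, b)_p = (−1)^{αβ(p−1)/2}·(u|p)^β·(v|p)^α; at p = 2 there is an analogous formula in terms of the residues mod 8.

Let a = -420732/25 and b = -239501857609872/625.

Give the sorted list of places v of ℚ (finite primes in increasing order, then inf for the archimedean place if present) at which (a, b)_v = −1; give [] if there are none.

(a, b) ≡ (-11687, -1353) mod (ℚ^×)²; places V = {2, 3, 5, 11, 13, 29, 31, 41, ∞}.
(a,b)_11: α=0, u≡6; β=1, v≡5 (mod 11); (6|11)=-1, (5|11)=+1; sign (−1)^0·-1^1·+1^0 = -1.
(a,b)_41: α=0, u≡25; β=1, v≡39 (mod 41); (25|41)=+1, (39|41)=+1; sign (−1)^0·+1^1·+1^0 = +1.
(a,b)_2: α=2, β=4; u≡1, v≡7 (mod 8); ε(u)ε(v)=0·1, αω(v)=2·0, βω(u)=4·0; sum ≡ 0  ⇒  +1.
(a,b)_13: α=1, u≡7; β=2, v≡3 (mod 13); (7|13)=-1, (3|13)=+1; sign (−1)^0·-1^2·+1^1 = +1.
(a,b)_∞: sgn(-11687)=−, sgn(-1353)=−, so -1.
(a,b)_5: α=-2, u≡3; β=-4, v≡3 (mod 5); (3|5)=-1, (3|5)=-1; sign (−1)^0·-1^-4·-1^-2 = +1.
(a,b)_29: α=1, u≡2; β=2, v≡11 (mod 29); (2|29)=-1, (11|29)=-1; sign (−1)^0·-1^2·-1^1 = -1.
(a,b)_31: α=1, u≡30; β=2, v≡11 (mod 31); (30|31)=-1, (11|31)=-1; sign (−1)^0·-1^2·-1^1 = -1.
(a,b)_3: α=2, u≡1; β=5, v≡2 (mod 3); (1|3)=+1, (2|3)=-1; sign (−1)^0·+1^5·-1^2 = +1.
(-11687, -1353 / ℚ) ramifies at {11, 29, 31, ∞}: a division algebra.

[11, 29, 31, inf]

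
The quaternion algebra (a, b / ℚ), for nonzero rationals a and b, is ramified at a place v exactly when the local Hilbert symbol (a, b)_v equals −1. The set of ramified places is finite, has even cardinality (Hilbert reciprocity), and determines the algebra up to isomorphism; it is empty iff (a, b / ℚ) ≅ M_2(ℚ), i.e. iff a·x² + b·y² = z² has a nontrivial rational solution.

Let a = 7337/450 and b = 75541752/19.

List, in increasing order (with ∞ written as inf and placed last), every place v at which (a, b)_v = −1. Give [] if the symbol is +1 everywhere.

[2, 23]

Mod squares: a ≡ 14674, b ≡ 329498. Check v ∈ {∞, 2, 3, 5, 11, 13, 19, 23, 29}.
v=11: a=11^1·(≡4), b=11^2·(≡5) mod 11; (4|11)=+1, (5|11)=+1; (−1)^{1·2·5}·(+1)^2·(+1)^1 = +1.
v=13: a=13^0·(≡12), b=13^1·(≡10) mod 13; (12|13)=+1, (10|13)=+1; (−1)^{0·1·6}·(+1)^1·(+1)^0 = +1.
v=2: v_2(a)=-1, v_2(b)=3; units ≡ 1, 5 (mod 8); ε·ε+αω+βω = 0·0+-1·1+3·0 ≡ 1  ⇒  (a,b)_2 = -1.
v=19: a=19^0·(≡9), b=19^-1·(≡13) mod 19; (9|19)=+1, (13|19)=-1; (−1)^{0·-1·9}·(+1)^-1·(-1)^0 = +1.
v=5: a=5^-2·(≡4), b=5^0·(≡3) mod 5; (4|5)=+1, (3|5)=-1; (−1)^{-2·0·2}·(+1)^0·(-1)^-2 = +1.
v=29: a=29^1·(≡13), b=29^1·(≡24) mod 29; (13|29)=+1, (24|29)=+1; (−1)^{1·1·14}·(+1)^1·(+1)^1 = +1.
v=23: a=23^1·(≡21), b=23^1·(≡17) mod 23; (21|23)=-1, (17|23)=-1; (−1)^{1·1·11}·(-1)^1·(-1)^1 = -1.
v=∞: 14674 > 0 and 329498 > 0  ⇒  (a,b)_∞ = +1.
v=3: a=3^-2·(≡1), b=3^2·(≡2) mod 3; (1|3)=+1, (2|3)=-1; (−1)^{-2·2·1}·(+1)^2·(-1)^-2 = +1.
(14674, 329498 / ℚ) ramifies at {2, 23}: a division algebra.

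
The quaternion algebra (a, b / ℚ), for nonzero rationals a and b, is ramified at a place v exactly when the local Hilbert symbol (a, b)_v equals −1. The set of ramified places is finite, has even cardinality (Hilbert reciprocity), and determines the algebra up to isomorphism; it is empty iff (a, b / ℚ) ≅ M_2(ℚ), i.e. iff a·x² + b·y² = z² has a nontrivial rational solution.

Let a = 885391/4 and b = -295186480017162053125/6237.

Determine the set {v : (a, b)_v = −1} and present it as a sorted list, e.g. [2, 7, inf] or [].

(a, b) ≡ (31, -274505) mod (ℚ^×)²; places V = {2, 3, 5, 7, 11, 13, 23, 31, ∞}.
(a,b)_11: α=0, u≡3; β=-1, v≡5 (mod 11); (3|11)=+1, (5|11)=+1; sign (−1)^0·+1^-1·+1^0 = +1.
(a,b)_23: α=0, u≡13; β=1, v≡3 (mod 23); (13|23)=+1, (3|23)=+1; sign (−1)^0·+1^1·+1^0 = +1.
(a,b)_3: α=0, u≡1; β=-4, v≡1 (mod 3); (1|3)=+1, (1|3)=+1; sign (−1)^0·+1^-4·+1^0 = +1.
(a,b)_7: α=0, u≡6; β=-1, v≡3 (mod 7); (6|7)=-1, (3|7)=-1; sign (−1)^0·-1^-1·-1^0 = -1.
(a,b)_13: α=4, u≡11; β=10, v≡12 (mod 13); (11|13)=-1, (12|13)=+1; sign (−1)^0·-1^10·+1^4 = +1.
(a,b)_2: α=-2, β=0; u≡7, v≡7 (mod 8); ε(u)ε(v)=1·1, αω(v)=-2·0, βω(u)=0·0; sum ≡ 1  ⇒  -1.
(a,b)_5: α=0, u≡4; β=5, v≡4 (mod 5); (4|5)=+1, (4|5)=+1; sign (−1)^0·+1^5·+1^0 = +1.
(a,b)_∞: sgn(31)=+, sgn(-274505)=−, so +1.
(a,b)_31: α=1, u≡18; β=3, v≡22 (mod 31); (18|31)=+1, (22|31)=-1; sign (−1)^1·+1^3·-1^1 = +1.
|Ram(31, -274505)| = 2, even; anisotropic at {2, 7}.

[2, 7]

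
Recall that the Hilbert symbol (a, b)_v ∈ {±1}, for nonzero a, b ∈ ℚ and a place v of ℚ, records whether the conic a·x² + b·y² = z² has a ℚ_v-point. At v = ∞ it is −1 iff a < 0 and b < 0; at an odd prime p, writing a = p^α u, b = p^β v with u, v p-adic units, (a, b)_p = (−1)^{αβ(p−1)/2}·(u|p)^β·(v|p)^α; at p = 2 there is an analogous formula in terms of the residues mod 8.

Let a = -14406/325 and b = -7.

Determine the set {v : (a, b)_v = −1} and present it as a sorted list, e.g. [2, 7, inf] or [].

[3, 7, 13, inf]

(a, b) ≡ (-78, -7) mod (ℚ^×)²; places V = {2, 3, 5, 7, 13, ∞}.
(a,b)_2: α=1, β=0; u≡1, v≡1 (mod 8); ε(u)ε(v)=0·0, αω(v)=1·0, βω(u)=0·0; sum ≡ 0  ⇒  +1.
(a,b)_7: α=4, u≡5; β=1, v≡6 (mod 7); (5|7)=-1, (6|7)=-1; sign (−1)^0·-1^1·-1^4 = -1.
(a,b)_∞: sgn(-78)=−, sgn(-7)=−, so -1.
(a,b)_3: α=1, u≡1; β=0, v≡2 (mod 3); (1|3)=+1, (2|3)=-1; sign (−1)^0·+1^0·-1^1 = -1.
(a,b)_5: α=-2, u≡3; β=0, v≡3 (mod 5); (3|5)=-1, (3|5)=-1; sign (−1)^0·-1^0·-1^-2 = +1.
(a,b)_13: α=-1, u≡2; β=0, v≡6 (mod 13); (2|13)=-1, (6|13)=-1; sign (−1)^0·-1^0·-1^-1 = -1.
|Ram(-78, -7)| = 4, even; anisotropic at {3, 7, 13, ∞}.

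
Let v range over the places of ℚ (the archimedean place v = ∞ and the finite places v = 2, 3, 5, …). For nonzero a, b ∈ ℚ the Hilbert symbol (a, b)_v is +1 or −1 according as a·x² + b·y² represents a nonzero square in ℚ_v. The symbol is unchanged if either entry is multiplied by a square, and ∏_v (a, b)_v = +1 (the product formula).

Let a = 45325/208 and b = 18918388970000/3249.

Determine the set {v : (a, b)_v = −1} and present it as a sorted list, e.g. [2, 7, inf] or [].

[17, 37]

Mod squares: a ≡ 481, b ≡ 8177. Check v ∈ {∞, 2, 3, 5, 7, 13, 17, 19, 37}.
v=37: a=37^1·(≡5), b=37^3·(≡30) mod 37; (5|37)=-1, (30|37)=+1; (−1)^{1·3·18}·(-1)^3·(+1)^1 = -1.
v=13: a=13^-1·(≡11), b=13^3·(≡5) mod 13; (11|13)=-1, (5|13)=-1; (−1)^{-1·3·6}·(-1)^3·(-1)^-1 = +1.
v=19: a=19^0·(≡9), b=19^-2·(≡16) mod 19; (9|19)=+1, (16|19)=+1; (−1)^{0·-2·9}·(+1)^-2·(+1)^0 = +1.
v=5: a=5^2·(≡1), b=5^4·(≡3) mod 5; (1|5)=+1, (3|5)=-1; (−1)^{2·4·2}·(+1)^4·(-1)^2 = +1.
v=∞: 481 > 0 and 8177 > 0  ⇒  (a,b)_∞ = +1.
v=2: v_2(a)=-4, v_2(b)=4; units ≡ 1, 1 (mod 8); ε·ε+αω+βω = 0·0+-4·0+4·0 ≡ 0  ⇒  (a,b)_2 = +1.
v=7: a=7^2·(≡3), b=7^0·(≡2) mod 7; (3|7)=-1, (2|7)=+1; (−1)^{2·0·3}·(-1)^0·(+1)^2 = +1.
v=3: a=3^0·(≡1), b=3^-2·(≡2) mod 3; (1|3)=+1, (2|3)=-1; (−1)^{0·-2·1}·(+1)^-2·(-1)^0 = +1.
v=17: a=17^0·(≡5), b=17^1·(≡12) mod 17; (5|17)=-1, (12|17)=-1; (−1)^{0·1·8}·(-1)^1·(-1)^0 = -1.
|Ram(481, 8177)| = 2, even; anisotropic at {17, 37}.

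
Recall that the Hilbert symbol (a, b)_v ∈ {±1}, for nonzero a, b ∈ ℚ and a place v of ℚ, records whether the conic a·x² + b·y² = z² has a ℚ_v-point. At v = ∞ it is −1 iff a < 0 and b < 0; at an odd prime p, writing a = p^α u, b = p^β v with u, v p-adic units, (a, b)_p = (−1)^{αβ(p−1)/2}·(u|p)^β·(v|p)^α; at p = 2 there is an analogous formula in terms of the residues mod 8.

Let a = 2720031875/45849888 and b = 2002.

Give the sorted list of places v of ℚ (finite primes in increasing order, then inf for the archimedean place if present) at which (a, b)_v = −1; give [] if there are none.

[2, 11]

(a, b) ≡ (22, 2002) mod (ℚ^×)²; places V = {2, 3, 5, 7, 11, 13, 17, 19, 37, ∞}.
(a,b)_2: α=-5, β=1; u≡3, v≡1 (mod 8); ε(u)ε(v)=1·0, αω(v)=-5·0, βω(u)=1·1; sum ≡ 1  ⇒  -1.
(a,b)_17: α=2, u≡3; β=0, v≡13 (mod 17); (3|17)=-1, (13|17)=+1; sign (−1)^0·-1^0·+1^2 = +1.
(a,b)_13: α=0, u≡9; β=1, v≡11 (mod 13); (9|13)=+1, (11|13)=-1; sign (−1)^0·+1^1·-1^0 = +1.
(a,b)_∞: sgn(22)=+, sgn(2002)=+, so +1.
(a,b)_7: α=-2, u≡1; β=1, v≡6 (mod 7); (1|7)=+1, (6|7)=-1; sign (−1)^0·+1^1·-1^-2 = +1.
(a,b)_19: α=-2, u≡18; β=0, v≡7 (mod 19); (18|19)=-1, (7|19)=+1; sign (−1)^0·-1^0·+1^-2 = +1.
(a,b)_3: α=-4, u≡1; β=0, v≡1 (mod 3); (1|3)=+1, (1|3)=+1; sign (−1)^0·+1^0·+1^-4 = +1.
(a,b)_5: α=4, u≡2; β=0, v≡2 (mod 5); (2|5)=-1, (2|5)=-1; sign (−1)^0·-1^0·-1^4 = +1.
(a,b)_37: α=2, u≡2; β=0, v≡4 (mod 37); (2|37)=-1, (4|37)=+1; sign (−1)^0·-1^0·+1^2 = +1.
(a,b)_11: α=1, u≡2; β=1, v≡6 (mod 11); (2|11)=-1, (6|11)=-1; sign (−1)^1·-1^1·-1^1 = -1.
(22, 2002 / ℚ) ramifies at {2, 11}: a division algebra.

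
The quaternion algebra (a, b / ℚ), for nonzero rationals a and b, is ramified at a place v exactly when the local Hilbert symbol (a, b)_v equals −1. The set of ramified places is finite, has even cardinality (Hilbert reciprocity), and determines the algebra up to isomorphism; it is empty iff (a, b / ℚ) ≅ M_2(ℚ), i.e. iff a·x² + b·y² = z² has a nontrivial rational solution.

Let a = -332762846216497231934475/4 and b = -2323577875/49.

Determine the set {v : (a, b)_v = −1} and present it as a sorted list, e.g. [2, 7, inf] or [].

[23, inf]

Mod squares: a ≡ -899, b ≡ -115. Check v ∈ {∞, 2, 3, 5, 7, 23, 29, 31}.
v=31: a=31^5·(≡10), b=31^2·(≡19) mod 31; (10|31)=+1, (19|31)=+1; (−1)^{5·2·15}·(+1)^2·(+1)^5 = +1.
v=7: a=7^0·(≡2), b=7^-2·(≡4) mod 7; (2|7)=+1, (4|7)=+1; (−1)^{0·-2·3}·(+1)^-2·(+1)^0 = +1.
v=29: a=29^5·(≡17), b=29^2·(≡5) mod 29; (17|29)=-1, (5|29)=+1; (−1)^{5·2·14}·(-1)^2·(+1)^5 = +1.
v=23: a=23^4·(≡15), b=23^1·(≡2) mod 23; (15|23)=-1, (2|23)=+1; (−1)^{4·1·11}·(-1)^1·(+1)^4 = -1.
v=3: a=3^4·(≡1), b=3^0·(≡2) mod 3; (1|3)=+1, (2|3)=-1; (−1)^{4·0·1}·(+1)^0·(-1)^4 = +1.
v=2: v_2(a)=-2, v_2(b)=0; units ≡ 5, 5 (mod 8); ε·ε+αω+βω = 0·0+-2·1+0·1 ≡ 0  ⇒  (a,b)_2 = +1.
v=5: a=5^2·(≡4), b=5^3·(≡3) mod 5; (4|5)=+1, (3|5)=-1; (−1)^{2·3·2}·(+1)^3·(-1)^2 = +1.
v=∞: -899 < 0 and -115 < 0  ⇒  (a,b)_∞ = -1.
(-899, -115 / ℚ) ramifies at {23, ∞}: a division algebra.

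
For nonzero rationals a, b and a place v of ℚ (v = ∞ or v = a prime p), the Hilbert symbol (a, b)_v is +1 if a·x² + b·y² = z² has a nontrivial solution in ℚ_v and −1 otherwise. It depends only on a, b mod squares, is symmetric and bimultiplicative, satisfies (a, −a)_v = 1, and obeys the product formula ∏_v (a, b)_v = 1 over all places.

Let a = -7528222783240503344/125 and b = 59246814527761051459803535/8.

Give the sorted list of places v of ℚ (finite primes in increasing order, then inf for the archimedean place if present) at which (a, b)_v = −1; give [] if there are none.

(a, b) ≡ (-2162095, 670528430) mod (ℚ^×)²; places V = {2, 5, 7, 11, 13, 19, 23, 29, 31, 37, ∞}.
(a,b)_13: α=1, u≡8; β=3, v≡5 (mod 13); (8|13)=-1, (5|13)=-1; sign (−1)^0·-1^3·-1^1 = +1.
(a,b)_31: α=3, u≡5; β=4, v≡11 (mod 31); (5|31)=+1, (11|31)=-1; sign (−1)^0·+1^4·-1^3 = -1.
(a,b)_5: α=-3, u≡1; β=1, v≡4 (mod 5); (1|5)=+1, (4|5)=+1; sign (−1)^0·+1^1·+1^-3 = +1.
(a,b)_7: α=2, u≡2; β=2, v≡5 (mod 7); (2|7)=+1, (5|7)=-1; sign (−1)^0·+1^2·-1^2 = +1.
(a,b)_∞: sgn(-2162095)=−, sgn(670528430)=+, so +1.
(a,b)_11: α=2, u≡10; β=3, v≡1 (mod 11); (10|11)=-1, (1|11)=+1; sign (−1)^0·-1^3·+1^2 = -1.
(a,b)_37: α=1, u≡33; β=1, v≡36 (mod 37); (33|37)=+1, (36|37)=+1; sign (−1)^0·+1^1·+1^1 = +1.
(a,b)_2: α=4, β=-3; u≡1, v≡7 (mod 8); ε(u)ε(v)=0·1, αω(v)=4·0, βω(u)=-3·0; sum ≡ 0  ⇒  +1.
(a,b)_29: α=1, u≡20; β=1, v≡28 (mod 29); (20|29)=+1, (28|29)=+1; sign (−1)^0·+1^1·+1^1 = +1.
(a,b)_23: α=2, u≡7; β=3, v≡18 (mod 23); (7|23)=-1, (18|23)=+1; sign (−1)^0·-1^3·+1^2 = -1.
(a,b)_19: α=2, u≡18; β=3, v≡7 (mod 19); (18|19)=-1, (7|19)=+1; sign (−1)^0·-1^3·+1^2 = -1.
(-2162095, 670528430 / ℚ) ramifies at {11, 19, 23, 31}: a division algebra.

[11, 19, 23, 31]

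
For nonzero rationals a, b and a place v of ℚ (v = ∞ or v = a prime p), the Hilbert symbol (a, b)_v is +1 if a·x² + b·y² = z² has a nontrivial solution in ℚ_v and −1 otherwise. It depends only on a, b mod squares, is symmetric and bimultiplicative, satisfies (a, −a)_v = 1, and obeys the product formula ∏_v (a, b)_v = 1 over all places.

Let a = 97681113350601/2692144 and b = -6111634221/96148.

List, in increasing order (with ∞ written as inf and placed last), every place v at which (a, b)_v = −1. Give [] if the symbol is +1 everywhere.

(a, b) ≡ (38057019, -187473) mod (ℚ^×)²; places V = {2, 3, 7, 11, 13, 17, 19, 23, 29, 31, 43, ∞}.
(a,b)_43: α=-2, u≡13; β=-2, v≡22 (mod 43); (13|43)=+1, (22|43)=-1; sign (−1)^0·+1^-2·-1^-2 = +1.
(a,b)_11: α=1, u≡1; β=1, v≡10 (mod 11); (1|11)=+1, (10|11)=-1; sign (−1)^1·+1^1·-1^1 = +1.
(a,b)_2: α=-4, β=-2; u≡3, v≡7 (mod 8); ε(u)ε(v)=1·1, αω(v)=-4·0, βω(u)=-2·1; sum ≡ 1  ⇒  -1.
(a,b)_19: α=1, u≡18; β=1, v≡15 (mod 19); (18|19)=-1, (15|19)=-1; sign (−1)^1·-1^1·-1^1 = -1.
(a,b)_31: α=2, u≡24; β=2, v≡3 (mod 31); (24|31)=-1, (3|31)=-1; sign (−1)^0·-1^2·-1^2 = +1.
(a,b)_23: α=1, u≡10; β=1, v≡15 (mod 23); (10|23)=-1, (15|23)=-1; sign (−1)^1·-1^1·-1^1 = -1.
(a,b)_29: α=3, u≡27; β=0, v≡12 (mod 29); (27|29)=-1, (12|29)=-1; sign (−1)^0·-1^0·-1^3 = -1.
(a,b)_17: α=2, u≡10; β=0, v≡10 (mod 17); (10|17)=-1, (10|17)=-1; sign (−1)^0·-1^0·-1^2 = +1.
(a,b)_∞: sgn(38057019)=+, sgn(-187473)=−, so +1.
(a,b)_13: α=-1, u≡6; β=-1, v≡4 (mod 13); (6|13)=-1, (4|13)=+1; sign (−1)^0·-1^-1·+1^-1 = -1.
(a,b)_3: α=1, u≡2; β=3, v≡2 (mod 3); (2|3)=-1, (2|3)=-1; sign (−1)^1·-1^3·-1^1 = -1.
(a,b)_7: α=-1, u≡5; β=2, v≡1 (mod 7); (5|7)=-1, (1|7)=+1; sign (−1)^0·-1^2·+1^-1 = +1.
(38057019, -187473 / ℚ) ramifies at {2, 3, 13, 19, 23, 29}: a division algebra.

[2, 3, 13, 19, 23, 29]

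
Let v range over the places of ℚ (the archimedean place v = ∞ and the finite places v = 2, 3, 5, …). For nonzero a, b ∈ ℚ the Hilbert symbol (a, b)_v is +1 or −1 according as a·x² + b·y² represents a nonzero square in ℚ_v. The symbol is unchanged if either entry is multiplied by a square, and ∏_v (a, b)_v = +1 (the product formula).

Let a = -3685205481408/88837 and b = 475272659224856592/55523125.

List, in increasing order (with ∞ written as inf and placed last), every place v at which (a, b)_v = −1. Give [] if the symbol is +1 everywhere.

(a, b) ≡ (-24152971, 748742101) mod (ℚ^×)²; places V = {2, 3, 5, 7, 11, 17, 19, 31, 37, 43, 47, ∞}.
(a,b)_2: α=6, β=4; u≡5, v≡5 (mod 8); ε(u)ε(v)=0·0, αω(v)=6·1, βω(u)=4·1; sum ≡ 0  ⇒  +1.
(a,b)_11: α=2, u≡5; β=2, v≡8 (mod 11); (5|11)=+1, (8|11)=-1; sign (−1)^0·+1^2·-1^2 = +1.
(a,b)_3: α=6, u≡2; β=8, v≡1 (mod 3); (2|3)=-1, (1|3)=+1; sign (−1)^0·-1^8·+1^6 = +1.
(a,b)_31: α=0, u≡5; β=1, v≡17 (mod 31); (5|31)=+1, (17|31)=-1; sign (−1)^0·+1^1·-1^0 = +1.
(a,b)_37: α=-1, u≡20; β=-1, v≡12 (mod 37); (20|37)=-1, (12|37)=+1; sign (−1)^0·-1^-1·+1^-1 = -1.
(a,b)_∞: sgn(-24152971)=−, sgn(748742101)=+, so +1.
(a,b)_19: α=1, u≡17; β=1, v≡9 (mod 19); (17|19)=+1, (9|19)=+1; sign (−1)^1·+1^1·+1^1 = -1.
(a,b)_7: α=-4, u≡2; β=-4, v≡2 (mod 7); (2|7)=+1, (2|7)=+1; sign (−1)^0·+1^-4·+1^-4 = +1.
(a,b)_43: α=1, u≡27; β=3, v≡13 (mod 43); (27|43)=-1, (13|43)=+1; sign (−1)^1·-1^3·+1^1 = +1.
(a,b)_47: α=1, u≡39; β=1, v≡20 (mod 47); (39|47)=-1, (20|47)=-1; sign (−1)^1·-1^1·-1^1 = -1.
(a,b)_5: α=0, u≡1; β=-4, v≡1 (mod 5); (1|5)=+1, (1|5)=+1; sign (−1)^0·+1^-4·+1^0 = +1.
(a,b)_17: α=1, u≡11; β=1, v≡2 (mod 17); (11|17)=-1, (2|17)=+1; sign (−1)^0·-1^1·+1^1 = -1.
|Ram(-24152971, 748742101)| = 4, even; anisotropic at {17, 19, 37, 47}.

[17, 19, 37, 47]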